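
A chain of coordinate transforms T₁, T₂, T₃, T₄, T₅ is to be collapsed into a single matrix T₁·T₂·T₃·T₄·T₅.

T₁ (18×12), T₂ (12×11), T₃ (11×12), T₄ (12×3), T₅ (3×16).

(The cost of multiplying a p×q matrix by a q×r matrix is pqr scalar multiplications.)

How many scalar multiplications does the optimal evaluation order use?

2304

Adjacent pairs: T₁T₂ = 18·12·11 = 2376; T₂T₃ = 12·11·12 = 1584; T₃T₄ = 11·12·3 = 396; T₄T₅ = 12·3·16 = 576.
Length 3: T₁..T₃: k=1: 0+1584+18·12·12=4176; k=2: 2376+0+18·11·12=4752 → min 4176 | T₂..T₄: k=2: 0+396+12·11·3=792; k=3: 1584+0+12·12·3=2016 → min 792 | T₃..T₅: k=3: 0+576+11·12·16=2688; k=4: 396+0+11·3·16=924 → min 924.
Length 4: T₁..T₄: k=1: 0+792+18·12·3=1440; k=2: 2376+396+18·11·3=3366; k=3: 4176+0+18·12·3=4824 → min 1440 | T₂..T₅: k=2: 0+924+12·11·16=3036; k=3: 1584+576+12·12·16=4464; k=4: 792+0+12·3·16=1368 → min 1368.
Length 5: T₁..T₅: k=1: 0+1368+18·12·16=4824; k=2: 2376+924+18·11·16=6468; k=3: 4176+576+18·12·16=8208; k=4: 1440+0+18·3·16=2304 → min 2304.
Optimal order: ((T₁·(T₂·(T₃·T₄)))·T₅) with cost 2304.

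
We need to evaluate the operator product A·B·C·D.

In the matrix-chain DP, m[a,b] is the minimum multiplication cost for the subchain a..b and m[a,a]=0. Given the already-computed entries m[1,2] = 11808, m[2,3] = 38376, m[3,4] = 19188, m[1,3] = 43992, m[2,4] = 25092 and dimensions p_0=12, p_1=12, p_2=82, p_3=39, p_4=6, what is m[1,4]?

m[1,4] = min over k∈[1,3] of m[1,k]+m[k+1,4]+p_{0}·p_k·p_{4}.
k=1: 0 + 25092 + 12·12·6 = 25956; k=2: 11808 + 19188 + 12·82·6 = 36900; k=3: 43992 + 0 + 12·39·6 = 46800.
Minimum: 25956 at k=1.

25956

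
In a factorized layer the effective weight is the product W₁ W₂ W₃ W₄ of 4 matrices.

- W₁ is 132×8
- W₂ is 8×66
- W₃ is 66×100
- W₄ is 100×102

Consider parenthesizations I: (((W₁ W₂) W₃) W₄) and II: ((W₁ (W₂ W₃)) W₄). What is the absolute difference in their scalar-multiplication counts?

782496

Order I = (((W₁ W₂) W₃) W₄): (W₁ W₂): 132×8 by 8×66 → 132×66, cost 132·8·66 = 69696; ((W₁ W₂) W₃): 132×66 by 66×100 → 132×100, cost 132·66·100 = 871200; cumulative 940896; (((W₁ W₂) W₃) W₄): 132×100 by 100×102 → 132×102, cost 132·100·102 = 1346400; cumulative 2287296. Total 2287296.
Order II = ((W₁ (W₂ W₃)) W₄): (W₂ W₃): 8×66 by 66×100 → 8×100, cost 8·66·100 = 52800; (W₁ (W₂ W₃)): 132×8 by 8×100 → 132×100, cost 132·8·100 = 105600; cumulative 158400; ((W₁ (W₂ W₃)) W₄): 132×100 by 100×102 → 132×102, cost 132·100·102 = 1346400; cumulative 1504800. Total 1504800.
Difference: |2287296 − 1504800| = 782496.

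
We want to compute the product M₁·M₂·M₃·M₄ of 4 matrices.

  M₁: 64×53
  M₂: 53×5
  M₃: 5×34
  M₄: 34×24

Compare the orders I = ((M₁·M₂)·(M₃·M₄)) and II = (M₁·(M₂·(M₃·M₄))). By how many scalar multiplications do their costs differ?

Order I = ((M₁·M₂)·(M₃·M₄)): (M₁·M₂): 64×53 by 53×5 → 64×5, cost 64·53·5 = 16960; (M₃·M₄): 5×34 by 34×24 → 5×24, cost 5·34·24 = 4080; ((M₁·M₂)·(M₃·M₄)): 64×5 by 5×24 → 64×24, cost 64·5·24 = 7680; cumulative 28720. Total 28720.
Order II = (M₁·(M₂·(M₃·M₄))): (M₃·M₄): 5×34 by 34×24 → 5×24, cost 5·34·24 = 4080; (M₂·(M₃·M₄)): 53×5 by 5×24 → 53×24, cost 53·5·24 = 6360; cumulative 10440; (M₁·(M₂·(M₃·M₄))): 64×53 by 53×24 → 64×24, cost 64·53·24 = 81408; cumulative 91848. Total 91848.
Difference: |28720 − 91848| = 63128.

63128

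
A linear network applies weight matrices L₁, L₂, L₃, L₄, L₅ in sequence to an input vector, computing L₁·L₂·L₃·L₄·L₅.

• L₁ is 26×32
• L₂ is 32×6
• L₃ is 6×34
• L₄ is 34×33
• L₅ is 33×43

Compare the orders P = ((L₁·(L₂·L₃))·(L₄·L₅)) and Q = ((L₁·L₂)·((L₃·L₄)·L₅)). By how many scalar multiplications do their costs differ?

Order P = ((L₁·(L₂·L₃))·(L₄·L₅)): (L₂·L₃): 32×6 by 6×34 → 32×34, cost 32·6·34 = 6528; (L₁·(L₂·L₃)): 26×32 by 32×34 → 26×34, cost 26·32·34 = 28288; cumulative 34816; (L₄·L₅): 34×33 by 33×43 → 34×43, cost 34·33·43 = 48246; ((L₁·(L₂·L₃))·(L₄·L₅)): 26×34 by 34×43 → 26×43, cost 26·34·43 = 38012; cumulative 121074. Total 121074.
Order Q = ((L₁·L₂)·((L₃·L₄)·L₅)): (L₁·L₂): 26×32 by 32×6 → 26×6, cost 26·32·6 = 4992; (L₃·L₄): 6×34 by 34×33 → 6×33, cost 6·34·33 = 6732; ((L₃·L₄)·L₅): 6×33 by 33×43 → 6×43, cost 6·33·43 = 8514; cumulative 15246; ((L₁·L₂)·((L₃·L₄)·L₅)): 26×6 by 6×43 → 26×43, cost 26·6·43 = 6708; cumulative 26946. Total 26946.
Difference: |121074 − 26946| = 94128.

94128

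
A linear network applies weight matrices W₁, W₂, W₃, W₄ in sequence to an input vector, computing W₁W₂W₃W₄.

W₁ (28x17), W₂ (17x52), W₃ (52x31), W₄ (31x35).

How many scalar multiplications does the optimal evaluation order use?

62509

Adjacent pairs: W₁W₂ = 28·17·52 = 24752; W₂W₃ = 17·52·31 = 27404; W₃W₄ = 52·31·35 = 56420.
Length 3: W₁..W₃: k=1: 0+27404+28·17·31=42160; k=2: 24752+0+28·52·31=69888 → min 42160 | W₂..W₄: k=2: 0+56420+17·52·35=87360; k=3: 27404+0+17·31·35=45849 → min 45849.
Length 4: W₁..W₄: k=1: 0+45849+28·17·35=62509; k=2: 24752+56420+28·52·35=132132; k=3: 42160+0+28·31·35=72540 → min 62509.
Optimal order: (W₁((W₂W₃)W₄)) with cost 62509.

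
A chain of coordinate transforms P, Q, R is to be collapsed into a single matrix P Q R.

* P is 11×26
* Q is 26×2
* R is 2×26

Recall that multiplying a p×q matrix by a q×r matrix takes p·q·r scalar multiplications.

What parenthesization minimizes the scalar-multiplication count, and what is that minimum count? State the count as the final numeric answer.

(P (Q R)): cost 8788.
((P Q) R): cost 1144.
Optimal: ((P Q) R) with cost 1144.

1144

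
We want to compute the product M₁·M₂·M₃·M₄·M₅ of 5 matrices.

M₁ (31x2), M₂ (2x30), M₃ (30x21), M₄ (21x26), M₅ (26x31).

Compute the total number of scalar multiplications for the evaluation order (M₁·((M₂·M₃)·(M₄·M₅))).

21410

(M₂·M₃): 2×30 by 30×21 → 2×21, cost 2·30·21 = 1260
(M₄·M₅): 21×26 by 26×31 → 21×31, cost 21·26·31 = 16926
((M₂·M₃)·(M₄·M₅)): 2×21 by 21×31 → 2×31, cost 2·21·31 = 1302; cumulative 19488
(M₁·((M₂·M₃)·(M₄·M₅))): 31×2 by 2×31 → 31×31, cost 31·2·31 = 1922; cumulative 21410
Total: 21410 scalar multiplications.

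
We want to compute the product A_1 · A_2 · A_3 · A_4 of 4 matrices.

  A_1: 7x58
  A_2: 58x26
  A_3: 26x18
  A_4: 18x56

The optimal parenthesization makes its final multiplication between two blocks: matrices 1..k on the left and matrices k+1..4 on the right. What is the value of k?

Adjacent pairs: A_1A_2 = 7·58·26 = 10556; A_2A_3 = 58·26·18 = 27144; A_3A_4 = 26·18·56 = 26208.
Length 3: A_1..A_3: k=1: 0+27144+7·58·18=34452; k=2: 10556+0+7·26·18=13832 → min 13832 | A_2..A_4: k=2: 0+26208+58·26·56=110656; k=3: 27144+0+58·18·56=85608 → min 85608.
Top-level splits: k=1: (A_1..A_1)·(A_2..A_4) → 0+85608+7·58·56 = 108344; k=2: (A_1..A_2)·(A_3..A_4) → 10556+26208+7·26·56 = 46956; k=3: (A_1..A_3)·(A_4..A_4) → 13832+0+7·18·56 = 20888.
Best split is after A_3, i.e. k = 3.

3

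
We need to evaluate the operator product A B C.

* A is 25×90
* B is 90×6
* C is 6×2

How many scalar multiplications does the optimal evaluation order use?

Order (A (B C)): (B C): 90×6 by 6×2 → 90×2, cost 90·6·2 = 1080; (A (B C)): 25×90 by 90×2 → 25×2, cost 25·90·2 = 4500; cumulative 5580. Total 5580.
Order ((A B) C): (A B): 25×90 by 90×6 → 25×6, cost 25·90·6 = 13500; ((A B) C): 25×6 by 6×2 → 25×2, cost 25·6·2 = 300; cumulative 13800. Total 13800.
Minimum: 5580.

5580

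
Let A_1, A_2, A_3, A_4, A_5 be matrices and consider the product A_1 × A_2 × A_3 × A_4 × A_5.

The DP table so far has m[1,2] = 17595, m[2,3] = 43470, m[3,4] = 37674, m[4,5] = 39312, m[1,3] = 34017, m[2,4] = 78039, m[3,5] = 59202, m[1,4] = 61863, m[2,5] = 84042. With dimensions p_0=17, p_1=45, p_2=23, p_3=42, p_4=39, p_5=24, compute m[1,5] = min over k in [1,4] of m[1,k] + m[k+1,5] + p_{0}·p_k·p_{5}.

77775

m[1,5] = min over k∈[1,4] of m[1,k]+m[k+1,5]+p_{0}·p_k·p_{5}.
k=1: 0 + 84042 + 17·45·24 = 102402; k=2: 17595 + 59202 + 17·23·24 = 86181; k=3: 34017 + 39312 + 17·42·24 = 90465; k=4: 61863 + 0 + 17·39·24 = 77775.
Minimum: 77775 at k=4.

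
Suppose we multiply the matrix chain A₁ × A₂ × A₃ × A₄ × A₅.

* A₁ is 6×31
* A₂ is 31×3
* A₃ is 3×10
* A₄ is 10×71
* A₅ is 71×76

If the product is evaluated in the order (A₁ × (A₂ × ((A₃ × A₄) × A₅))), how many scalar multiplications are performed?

(A₃ × A₄): 3×10 by 10×71 → 3×71, cost 3·10·71 = 2130
((A₃ × A₄) × A₅): 3×71 by 71×76 → 3×76, cost 3·71·76 = 16188; cumulative 18318
(A₂ × ((A₃ × A₄) × A₅)): 31×3 by 3×76 → 31×76, cost 31·3·76 = 7068; cumulative 25386
(A₁ × (A₂ × ((A₃ × A₄) × A₅))): 6×31 by 31×76 → 6×76, cost 6·31·76 = 14136; cumulative 39522
Total: 39522 scalar multiplications.

39522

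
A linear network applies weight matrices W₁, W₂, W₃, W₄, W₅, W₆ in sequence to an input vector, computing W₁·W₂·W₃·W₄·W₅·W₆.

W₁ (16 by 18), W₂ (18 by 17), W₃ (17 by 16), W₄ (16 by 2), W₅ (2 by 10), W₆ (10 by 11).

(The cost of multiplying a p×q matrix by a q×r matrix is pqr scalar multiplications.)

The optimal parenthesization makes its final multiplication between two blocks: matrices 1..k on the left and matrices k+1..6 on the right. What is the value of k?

Adjacent pairs: W₁W₂ = 16·18·17 = 4896; W₂W₃ = 18·17·16 = 4896; W₃W₄ = 17·16·2 = 544; W₄W₅ = 16·2·10 = 320; W₅W₆ = 2·10·11 = 220.
Length 3: W₁..W₃: k=1: 0+4896+16·18·16=9504; k=2: 4896+0+16·17·16=9248 → min 9248 | W₂..W₄: k=2: 0+544+18·17·2=1156; k=3: 4896+0+18·16·2=5472 → min 1156 | W₃..W₅: k=3: 0+320+17·16·10=3040; k=4: 544+0+17·2·10=884 → min 884 | W₄..W₆: k=4: 0+220+16·2·11=572; k=5: 320+0+16·10·11=2080 → min 572.
Length 4: W₁..W₄: k=1: 0+1156+16·18·2=1732; k=2: 4896+544+16·17·2=5984; k=3: 9248+0+16·16·2=9760 → min 1732 | W₂..W₅: k=2: 0+884+18·17·10=3944; k=3: 4896+320+18·16·10=8096; k=4: 1156+0+18·2·10=1516 → min 1516 | W₃..W₆: k=3: 0+572+17·16·11=3564; k=4: 544+220+17·2·11=1138; k=5: 884+0+17·10·11=2754 → min 1138.
Length 5: W₁..W₅: k=1: 0+1516+16·18·10=4396; k=2: 4896+884+16·17·10=8500; k=3: 9248+320+16·16·10=12128; k=4: 1732+0+16·2·10=2052 → min 2052 | W₂..W₆: k=2: 0+1138+18·17·11=4504; k=3: 4896+572+18·16·11=8636; k=4: 1156+220+18·2·11=1772; k=5: 1516+0+18·10·11=3496 → min 1772.
Top-level splits: k=1: (W₁..W₁)·(W₂..W₆) → 0+1772+16·18·11 = 4940; k=2: (W₁..W₂)·(W₃..W₆) → 4896+1138+16·17·11 = 9026; k=3: (W₁..W₃)·(W₄..W₆) → 9248+572+16·16·11 = 12636; k=4: (W₁..W₄)·(W₅..W₆) → 1732+220+16·2·11 = 2304; k=5: (W₁..W₅)·(W₆..W₆) → 2052+0+16·10·11 = 3812.
Best split is after W₄, i.e. k = 4.

4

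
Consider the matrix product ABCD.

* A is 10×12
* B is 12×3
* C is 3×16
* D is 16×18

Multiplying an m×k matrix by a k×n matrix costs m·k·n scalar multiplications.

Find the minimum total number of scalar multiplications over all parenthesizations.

Adjacent pairs: AB = 10·12·3 = 360; BC = 12·3·16 = 576; CD = 3·16·18 = 864.
Length 3: A..C: k=1: 0+576+10·12·16=2496; k=2: 360+0+10·3·16=840 → min 840 | B..D: k=2: 0+864+12·3·18=1512; k=3: 576+0+12·16·18=4032 → min 1512.
Length 4: A..D: k=1: 0+1512+10·12·18=3672; k=2: 360+864+10·3·18=1764; k=3: 840+0+10·16·18=3720 → min 1764.
Optimal order: ((AB)(CD)) with cost 1764.

1764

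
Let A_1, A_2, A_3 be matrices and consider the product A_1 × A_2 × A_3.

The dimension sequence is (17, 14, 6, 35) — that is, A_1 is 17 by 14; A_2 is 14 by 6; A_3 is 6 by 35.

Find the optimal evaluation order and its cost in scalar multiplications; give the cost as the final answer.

4998

(A_1 × (A_2 × A_3)): cost 11270.
((A_1 × A_2) × A_3): cost 4998.
Optimal: ((A_1 × A_2) × A_3) with cost 4998.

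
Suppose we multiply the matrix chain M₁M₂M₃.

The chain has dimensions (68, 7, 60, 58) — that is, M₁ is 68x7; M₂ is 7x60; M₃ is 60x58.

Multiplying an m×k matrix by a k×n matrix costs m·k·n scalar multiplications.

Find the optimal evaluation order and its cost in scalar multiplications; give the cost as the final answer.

51968

(M₁(M₂M₃)): cost 51968.
((M₁M₂)M₃): cost 265200.
Optimal: (M₁(M₂M₃)) with cost 51968.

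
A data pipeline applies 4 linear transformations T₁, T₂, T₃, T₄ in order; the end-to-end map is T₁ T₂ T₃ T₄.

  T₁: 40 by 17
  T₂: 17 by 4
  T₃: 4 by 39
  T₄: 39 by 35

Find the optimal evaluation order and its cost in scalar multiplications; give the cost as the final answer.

13780

Adjacent pairs: T₁T₂ = 40·17·4 = 2720; T₂T₃ = 17·4·39 = 2652; T₃T₄ = 4·39·35 = 5460.
Length 3: T₁..T₃: k=1: 0+2652+40·17·39=29172; k=2: 2720+0+40·4·39=8960 → min 8960 | T₂..T₄: k=2: 0+5460+17·4·35=7840; k=3: 2652+0+17·39·35=25857 → min 7840.
Length 4: T₁..T₄: k=1: 0+7840+40·17·35=31640; k=2: 2720+5460+40·4·35=13780; k=3: 8960+0+40·39·35=63560 → min 13780.
Optimal parenthesization: ((T₁ T₂) (T₃ T₄)) with cost 13780.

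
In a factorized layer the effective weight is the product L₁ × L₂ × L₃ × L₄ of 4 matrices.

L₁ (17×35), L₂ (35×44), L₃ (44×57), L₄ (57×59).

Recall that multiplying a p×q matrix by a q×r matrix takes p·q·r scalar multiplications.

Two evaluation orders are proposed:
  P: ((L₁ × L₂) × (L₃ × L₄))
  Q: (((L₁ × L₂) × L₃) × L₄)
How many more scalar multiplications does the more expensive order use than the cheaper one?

92297

Order P = ((L₁ × L₂) × (L₃ × L₄)): (L₁ × L₂): 17×35 by 35×44 → 17×44, cost 17·35·44 = 26180; (L₃ × L₄): 44×57 by 57×59 → 44×59, cost 44·57·59 = 147972; ((L₁ × L₂) × (L₃ × L₄)): 17×44 by 44×59 → 17×59, cost 17·44·59 = 44132; cumulative 218284. Total 218284.
Order Q = (((L₁ × L₂) × L₃) × L₄): (L₁ × L₂): 17×35 by 35×44 → 17×44, cost 17·35·44 = 26180; ((L₁ × L₂) × L₃): 17×44 by 44×57 → 17×57, cost 17·44·57 = 42636; cumulative 68816; (((L₁ × L₂) × L₃) × L₄): 17×57 by 57×59 → 17×59, cost 17·57·59 = 57171; cumulative 125987. Total 125987.
Difference: |218284 − 125987| = 92297.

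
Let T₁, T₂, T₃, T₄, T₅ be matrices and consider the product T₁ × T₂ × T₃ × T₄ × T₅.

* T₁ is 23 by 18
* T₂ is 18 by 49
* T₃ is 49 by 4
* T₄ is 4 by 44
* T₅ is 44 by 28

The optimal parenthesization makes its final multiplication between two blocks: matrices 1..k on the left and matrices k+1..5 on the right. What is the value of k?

Adjacent pairs: T₁T₂ = 23·18·49 = 20286; T₂T₃ = 18·49·4 = 3528; T₃T₄ = 49·4·44 = 8624; T₄T₅ = 4·44·28 = 4928.
Length 3: T₁..T₃: k=1: 0+3528+23·18·4=5184; k=2: 20286+0+23·49·4=24794 → min 5184 | T₂..T₄: k=2: 0+8624+18·49·44=47432; k=3: 3528+0+18·4·44=6696 → min 6696 | T₃..T₅: k=3: 0+4928+49·4·28=10416; k=4: 8624+0+49·44·28=68992 → min 10416.
Length 4: T₁..T₄: k=1: 0+6696+23·18·44=24912; k=2: 20286+8624+23·49·44=78498; k=3: 5184+0+23·4·44=9232 → min 9232 | T₂..T₅: k=2: 0+10416+18·49·28=35112; k=3: 3528+4928+18·4·28=10472; k=4: 6696+0+18·44·28=28872 → min 10472.
Top-level splits: k=1: (T₁..T₁)·(T₂..T₅) → 0+10472+23·18·28 = 22064; k=2: (T₁..T₂)·(T₃..T₅) → 20286+10416+23·49·28 = 62258; k=3: (T₁..T₃)·(T₄..T₅) → 5184+4928+23·4·28 = 12688; k=4: (T₁..T₄)·(T₅..T₅) → 9232+0+23·44·28 = 37568.
Best split is after T₃, i.e. k = 3.

3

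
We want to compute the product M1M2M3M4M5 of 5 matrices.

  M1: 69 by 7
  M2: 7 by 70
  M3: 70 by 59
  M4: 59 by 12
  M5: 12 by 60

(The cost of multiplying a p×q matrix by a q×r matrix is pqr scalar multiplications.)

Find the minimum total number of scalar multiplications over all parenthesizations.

67886

Adjacent pairs: M1M2 = 69·7·70 = 33810; M2M3 = 7·70·59 = 28910; M3M4 = 70·59·12 = 49560; M4M5 = 59·12·60 = 42480.
Length 3: M1..M3: k=1: 0+28910+69·7·59=57407; k=2: 33810+0+69·70·59=318780 → min 57407 | M2..M4: k=2: 0+49560+7·70·12=55440; k=3: 28910+0+7·59·12=33866 → min 33866 | M3..M5: k=3: 0+42480+70·59·60=290280; k=4: 49560+0+70·12·60=99960 → min 99960.
Length 4: M1..M4: k=1: 0+33866+69·7·12=39662; k=2: 33810+49560+69·70·12=141330; k=3: 57407+0+69·59·12=106259 → min 39662 | M2..M5: k=2: 0+99960+7·70·60=129360; k=3: 28910+42480+7·59·60=96170; k=4: 33866+0+7·12·60=38906 → min 38906.
Length 5: M1..M5: k=1: 0+38906+69·7·60=67886; k=2: 33810+99960+69·70·60=423570; k=3: 57407+42480+69·59·60=344147; k=4: 39662+0+69·12·60=89342 → min 67886.
Optimal order: (M1(((M2M3)M4)M5)) with cost 67886.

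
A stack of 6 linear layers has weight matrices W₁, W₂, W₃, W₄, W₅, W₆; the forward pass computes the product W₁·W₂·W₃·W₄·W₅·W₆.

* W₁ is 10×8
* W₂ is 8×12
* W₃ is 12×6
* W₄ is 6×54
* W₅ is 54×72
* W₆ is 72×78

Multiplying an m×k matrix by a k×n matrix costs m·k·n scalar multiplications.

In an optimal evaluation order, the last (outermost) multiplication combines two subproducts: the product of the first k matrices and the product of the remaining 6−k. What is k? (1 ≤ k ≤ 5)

3

Adjacent pairs: W₁W₂ = 10·8·12 = 960; W₂W₃ = 8·12·6 = 576; W₃W₄ = 12·6·54 = 3888; W₄W₅ = 6·54·72 = 23328; W₅W₆ = 54·72·78 = 303264.
Length 3: W₁..W₃: k=1: 0+576+10·8·6=1056; k=2: 960+0+10·12·6=1680 → min 1056 | W₂..W₄: k=2: 0+3888+8·12·54=9072; k=3: 576+0+8·6·54=3168 → min 3168 | W₃..W₅: k=3: 0+23328+12·6·72=28512; k=4: 3888+0+12·54·72=50544 → min 28512 | W₄..W₆: k=4: 0+303264+6·54·78=328536; k=5: 23328+0+6·72·78=57024 → min 57024.
Length 4: W₁..W₄: k=1: 0+3168+10·8·54=7488; k=2: 960+3888+10·12·54=11328; k=3: 1056+0+10·6·54=4296 → min 4296 | W₂..W₅: k=2: 0+28512+8·12·72=35424; k=3: 576+23328+8·6·72=27360; k=4: 3168+0+8·54·72=34272 → min 27360 | W₃..W₆: k=3: 0+57024+12·6·78=62640; k=4: 3888+303264+12·54·78=357696; k=5: 28512+0+12·72·78=95904 → min 62640.
Length 5: W₁..W₅: k=1: 0+27360+10·8·72=33120; k=2: 960+28512+10·12·72=38112; k=3: 1056+23328+10·6·72=28704; k=4: 4296+0+10·54·72=43176 → min 28704 | W₂..W₆: k=2: 0+62640+8·12·78=70128; k=3: 576+57024+8·6·78=61344; k=4: 3168+303264+8·54·78=340128; k=5: 27360+0+8·72·78=72288 → min 61344.
Top-level splits: k=1: (W₁..W₁)·(W₂..W₆) → 0+61344+10·8·78 = 67584; k=2: (W₁..W₂)·(W₃..W₆) → 960+62640+10·12·78 = 72960; k=3: (W₁..W₃)·(W₄..W₆) → 1056+57024+10·6·78 = 62760; k=4: (W₁..W₄)·(W₅..W₆) → 4296+303264+10·54·78 = 349680; k=5: (W₁..W₅)·(W₆..W₆) → 28704+0+10·72·78 = 84864.
Best split is after W₃, i.e. k = 3.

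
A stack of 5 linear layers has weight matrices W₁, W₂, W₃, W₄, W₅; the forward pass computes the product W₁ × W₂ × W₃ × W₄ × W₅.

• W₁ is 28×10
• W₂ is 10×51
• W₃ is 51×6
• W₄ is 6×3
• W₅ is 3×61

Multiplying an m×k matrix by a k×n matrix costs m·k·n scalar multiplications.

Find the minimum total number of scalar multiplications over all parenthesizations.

8412

Adjacent pairs: W₁W₂ = 28·10·51 = 14280; W₂W₃ = 10·51·6 = 3060; W₃W₄ = 51·6·3 = 918; W₄W₅ = 6·3·61 = 1098.
Length 3: W₁..W₃: k=1: 0+3060+28·10·6=4740; k=2: 14280+0+28·51·6=22848 → min 4740 | W₂..W₄: k=2: 0+918+10·51·3=2448; k=3: 3060+0+10·6·3=3240 → min 2448 | W₃..W₅: k=3: 0+1098+51·6·61=19764; k=4: 918+0+51·3·61=10251 → min 10251.
Length 4: W₁..W₄: k=1: 0+2448+28·10·3=3288; k=2: 14280+918+28·51·3=19482; k=3: 4740+0+28·6·3=5244 → min 3288 | W₂..W₅: k=2: 0+10251+10·51·61=41361; k=3: 3060+1098+10·6·61=7818; k=4: 2448+0+10·3·61=4278 → min 4278.
Length 5: W₁..W₅: k=1: 0+4278+28·10·61=21358; k=2: 14280+10251+28·51·61=111639; k=3: 4740+1098+28·6·61=16086; k=4: 3288+0+28·3·61=8412 → min 8412.
Optimal order: ((W₁ × (W₂ × (W₃ × W₄))) × W₅) with cost 8412.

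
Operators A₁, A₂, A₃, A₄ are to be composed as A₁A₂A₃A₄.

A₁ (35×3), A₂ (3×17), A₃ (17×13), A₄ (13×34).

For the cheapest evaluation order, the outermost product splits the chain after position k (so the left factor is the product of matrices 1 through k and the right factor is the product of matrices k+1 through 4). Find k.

Adjacent pairs: A₁A₂ = 35·3·17 = 1785; A₂A₃ = 3·17·13 = 663; A₃A₄ = 17·13·34 = 7514.
Length 3: A₁..A₃: k=1: 0+663+35·3·13=2028; k=2: 1785+0+35·17·13=9520 → min 2028 | A₂..A₄: k=2: 0+7514+3·17·34=9248; k=3: 663+0+3·13·34=1989 → min 1989.
Top-level splits: k=1: (A₁..A₁)·(A₂..A₄) → 0+1989+35·3·34 = 5559; k=2: (A₁..A₂)·(A₃..A₄) → 1785+7514+35·17·34 = 29529; k=3: (A₁..A₃)·(A₄..A₄) → 2028+0+35·13·34 = 17498.
Best split is after A₁, i.e. k = 1.

1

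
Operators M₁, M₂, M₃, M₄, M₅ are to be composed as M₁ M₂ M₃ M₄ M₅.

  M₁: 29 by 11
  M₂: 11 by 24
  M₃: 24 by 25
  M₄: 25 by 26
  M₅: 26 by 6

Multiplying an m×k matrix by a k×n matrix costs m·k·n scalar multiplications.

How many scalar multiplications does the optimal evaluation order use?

Adjacent pairs: M₁M₂ = 29·11·24 = 7656; M₂M₃ = 11·24·25 = 6600; M₃M₄ = 24·25·26 = 15600; M₄M₅ = 25·26·6 = 3900.
Length 3: M₁..M₃: k=1: 0+6600+29·11·25=14575; k=2: 7656+0+29·24·25=25056 → min 14575 | M₂..M₄: k=2: 0+15600+11·24·26=22464; k=3: 6600+0+11·25·26=13750 → min 13750 | M₃..M₅: k=3: 0+3900+24·25·6=7500; k=4: 15600+0+24·26·6=19344 → min 7500.
Length 4: M₁..M₄: k=1: 0+13750+29·11·26=22044; k=2: 7656+15600+29·24·26=41352; k=3: 14575+0+29·25·26=33425 → min 22044 | M₂..M₅: k=2: 0+7500+11·24·6=9084; k=3: 6600+3900+11·25·6=12150; k=4: 13750+0+11·26·6=15466 → min 9084.
Length 5: M₁..M₅: k=1: 0+9084+29·11·6=10998; k=2: 7656+7500+29·24·6=19332; k=3: 14575+3900+29·25·6=22825; k=4: 22044+0+29·26·6=26568 → min 10998.
Optimal order: (M₁ (M₂ (M₃ (M₄ M₅)))) with cost 10998.

10998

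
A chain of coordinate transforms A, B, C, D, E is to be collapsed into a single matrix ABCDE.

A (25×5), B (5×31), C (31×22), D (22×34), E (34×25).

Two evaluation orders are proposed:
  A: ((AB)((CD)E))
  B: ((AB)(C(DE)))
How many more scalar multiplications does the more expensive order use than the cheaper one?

13788

Order A = ((AB)((CD)E)): (AB): 25×5 by 5×31 → 25×31, cost 25·5·31 = 3875; (CD): 31×22 by 22×34 → 31×34, cost 31·22·34 = 23188; ((CD)E): 31×34 by 34×25 → 31×25, cost 31·34·25 = 26350; cumulative 49538; ((AB)((CD)E)): 25×31 by 31×25 → 25×25, cost 25·31·25 = 19375; cumulative 72788. Total 72788.
Order B = ((AB)(C(DE))): (AB): 25×5 by 5×31 → 25×31, cost 25·5·31 = 3875; (DE): 22×34 by 34×25 → 22×25, cost 22·34·25 = 18700; (C(DE)): 31×22 by 22×25 → 31×25, cost 31·22·25 = 17050; cumulative 35750; ((AB)(C(DE))): 25×31 by 31×25 → 25×25, cost 25·31·25 = 19375; cumulative 59000. Total 59000.
Difference: |72788 − 59000| = 13788.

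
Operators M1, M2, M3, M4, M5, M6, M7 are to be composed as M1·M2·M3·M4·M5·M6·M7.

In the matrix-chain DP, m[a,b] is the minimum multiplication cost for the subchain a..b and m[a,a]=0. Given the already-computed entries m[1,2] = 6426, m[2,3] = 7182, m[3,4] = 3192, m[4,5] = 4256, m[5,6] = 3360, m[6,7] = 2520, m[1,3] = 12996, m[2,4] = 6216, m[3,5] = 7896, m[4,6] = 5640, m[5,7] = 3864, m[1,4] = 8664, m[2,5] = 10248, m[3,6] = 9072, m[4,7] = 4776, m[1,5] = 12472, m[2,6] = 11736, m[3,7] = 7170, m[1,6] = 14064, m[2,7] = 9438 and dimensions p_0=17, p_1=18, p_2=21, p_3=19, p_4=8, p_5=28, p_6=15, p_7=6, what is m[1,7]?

11274

m[1,7] = min over k∈[1,6] of m[1,k]+m[k+1,7]+p_{0}·p_k·p_{7}.
k=1: 0 + 9438 + 17·18·6 = 11274; k=2: 6426 + 7170 + 17·21·6 = 15738; k=3: 12996 + 4776 + 17·19·6 = 19710; k=4: 8664 + 3864 + 17·8·6 = 13344; k=5: 12472 + 2520 + 17·28·6 = 17848; k=6: 14064 + 0 + 17·15·6 = 15594.
Minimum: 11274 at k=1.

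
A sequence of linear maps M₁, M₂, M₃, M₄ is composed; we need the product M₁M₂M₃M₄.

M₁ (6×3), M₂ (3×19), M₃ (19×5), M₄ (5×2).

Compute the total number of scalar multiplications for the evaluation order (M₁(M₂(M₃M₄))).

(M₃M₄): 19×5 by 5×2 → 19×2, cost 19·5·2 = 190
(M₂(M₃M₄)): 3×19 by 19×2 → 3×2, cost 3·19·2 = 114; cumulative 304
(M₁(M₂(M₃M₄))): 6×3 by 3×2 → 6×2, cost 6·3·2 = 36; cumulative 340
Total: 340 scalar multiplications.

340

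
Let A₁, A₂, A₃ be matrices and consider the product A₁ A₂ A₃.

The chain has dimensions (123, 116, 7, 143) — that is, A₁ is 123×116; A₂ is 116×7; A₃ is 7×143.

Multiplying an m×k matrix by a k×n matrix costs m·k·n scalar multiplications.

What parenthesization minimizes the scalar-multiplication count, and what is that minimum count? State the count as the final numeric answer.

222999

(A₁ (A₂ A₃)): cost 2156440.
((A₁ A₂) A₃): cost 222999.
Optimal: ((A₁ A₂) A₃) with cost 222999.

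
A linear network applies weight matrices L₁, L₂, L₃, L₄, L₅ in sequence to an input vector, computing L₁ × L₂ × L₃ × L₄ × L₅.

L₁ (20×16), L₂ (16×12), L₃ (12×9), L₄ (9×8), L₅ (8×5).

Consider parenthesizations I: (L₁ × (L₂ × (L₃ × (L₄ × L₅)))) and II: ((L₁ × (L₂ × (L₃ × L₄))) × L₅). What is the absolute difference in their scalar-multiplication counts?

2300

Order I = (L₁ × (L₂ × (L₃ × (L₄ × L₅)))): (L₄ × L₅): 9×8 by 8×5 → 9×5, cost 9·8·5 = 360; (L₃ × (L₄ × L₅)): 12×9 by 9×5 → 12×5, cost 12·9·5 = 540; cumulative 900; (L₂ × (L₃ × (L₄ × L₅))): 16×12 by 12×5 → 16×5, cost 16·12·5 = 960; cumulative 1860; (L₁ × (L₂ × (L₃ × (L₄ × L₅)))): 20×16 by 16×5 → 20×5, cost 20·16·5 = 1600; cumulative 3460. Total 3460.
Order II = ((L₁ × (L₂ × (L₃ × L₄))) × L₅): (L₃ × L₄): 12×9 by 9×8 → 12×8, cost 12·9·8 = 864; (L₂ × (L₃ × L₄)): 16×12 by 12×8 → 16×8, cost 16·12·8 = 1536; cumulative 2400; (L₁ × (L₂ × (L₃ × L₄))): 20×16 by 16×8 → 20×8, cost 20·16·8 = 2560; cumulative 4960; ((L₁ × (L₂ × (L₃ × L₄))) × L₅): 20×8 by 8×5 → 20×5, cost 20·8·5 = 800; cumulative 5760. Total 5760.
Difference: |3460 − 5760| = 2300.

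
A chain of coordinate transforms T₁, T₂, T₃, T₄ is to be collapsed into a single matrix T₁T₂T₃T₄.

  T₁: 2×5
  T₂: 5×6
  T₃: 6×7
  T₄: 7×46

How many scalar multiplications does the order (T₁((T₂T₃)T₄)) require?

(T₂T₃): 5×6 by 6×7 → 5×7, cost 5·6·7 = 210
((T₂T₃)T₄): 5×7 by 7×46 → 5×46, cost 5·7·46 = 1610; cumulative 1820
(T₁((T₂T₃)T₄)): 2×5 by 5×46 → 2×46, cost 2·5·46 = 460; cumulative 2280
Total: 2280 scalar multiplications.

2280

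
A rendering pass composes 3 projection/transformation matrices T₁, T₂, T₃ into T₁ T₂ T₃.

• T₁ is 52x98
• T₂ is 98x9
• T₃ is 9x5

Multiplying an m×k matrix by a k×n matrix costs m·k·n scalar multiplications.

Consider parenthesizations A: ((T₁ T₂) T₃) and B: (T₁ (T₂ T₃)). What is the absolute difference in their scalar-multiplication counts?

18314

Order A = ((T₁ T₂) T₃): (T₁ T₂): 52×98 by 98×9 → 52×9, cost 52·98·9 = 45864; ((T₁ T₂) T₃): 52×9 by 9×5 → 52×5, cost 52·9·5 = 2340; cumulative 48204. Total 48204.
Order B = (T₁ (T₂ T₃)): (T₂ T₃): 98×9 by 9×5 → 98×5, cost 98·9·5 = 4410; (T₁ (T₂ T₃)): 52×98 by 98×5 → 52×5, cost 52·98·5 = 25480; cumulative 29890. Total 29890.
Difference: |48204 − 29890| = 18314.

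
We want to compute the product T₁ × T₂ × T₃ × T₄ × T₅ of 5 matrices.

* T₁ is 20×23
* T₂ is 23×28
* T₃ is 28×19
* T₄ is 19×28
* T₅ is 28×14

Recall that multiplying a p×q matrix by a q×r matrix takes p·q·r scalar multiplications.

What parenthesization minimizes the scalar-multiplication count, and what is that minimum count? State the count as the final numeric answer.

Adjacent pairs: T₁T₂ = 20·23·28 = 12880; T₂T₃ = 23·28·19 = 12236; T₃T₄ = 28·19·28 = 14896; T₄T₅ = 19·28·14 = 7448.
Length 3: T₁..T₃: k=1: 0+12236+20·23·19=20976; k=2: 12880+0+20·28·19=23520 → min 20976 | T₂..T₄: k=2: 0+14896+23·28·28=32928; k=3: 12236+0+23·19·28=24472 → min 24472 | T₃..T₅: k=3: 0+7448+28·19·14=14896; k=4: 14896+0+28·28·14=25872 → min 14896.
Length 4: T₁..T₄: k=1: 0+24472+20·23·28=37352; k=2: 12880+14896+20·28·28=43456; k=3: 20976+0+20·19·28=31616 → min 31616 | T₂..T₅: k=2: 0+14896+23·28·14=23912; k=3: 12236+7448+23·19·14=25802; k=4: 24472+0+23·28·14=33488 → min 23912.
Length 5: T₁..T₅: k=1: 0+23912+20·23·14=30352; k=2: 12880+14896+20·28·14=35616; k=3: 20976+7448+20·19·14=33744; k=4: 31616+0+20·28·14=39456 → min 30352.
Optimal parenthesization: (T₁ × (T₂ × (T₃ × (T₄ × T₅)))) with cost 30352.

30352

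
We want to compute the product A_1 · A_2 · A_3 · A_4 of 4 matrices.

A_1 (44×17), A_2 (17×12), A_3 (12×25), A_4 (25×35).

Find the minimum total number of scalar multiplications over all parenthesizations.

Adjacent pairs: A_1A_2 = 44·17·12 = 8976; A_2A_3 = 17·12·25 = 5100; A_3A_4 = 12·25·35 = 10500.
Length 3: A_1..A_3: k=1: 0+5100+44·17·25=23800; k=2: 8976+0+44·12·25=22176 → min 22176 | A_2..A_4: k=2: 0+10500+17·12·35=17640; k=3: 5100+0+17·25·35=19975 → min 17640.
Length 4: A_1..A_4: k=1: 0+17640+44·17·35=43820; k=2: 8976+10500+44·12·35=37956; k=3: 22176+0+44·25·35=60676 → min 37956.
Optimal order: ((A_1 · A_2) · (A_3 · A_4)) with cost 37956.

37956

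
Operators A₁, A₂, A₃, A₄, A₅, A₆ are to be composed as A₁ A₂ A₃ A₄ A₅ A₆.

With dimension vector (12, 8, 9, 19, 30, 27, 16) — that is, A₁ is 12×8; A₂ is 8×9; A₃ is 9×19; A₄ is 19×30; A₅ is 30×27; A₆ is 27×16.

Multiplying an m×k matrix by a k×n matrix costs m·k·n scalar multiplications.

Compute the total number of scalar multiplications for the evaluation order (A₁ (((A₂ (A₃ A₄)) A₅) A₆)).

(A₃ A₄): 9×19 by 19×30 → 9×30, cost 9·19·30 = 5130
(A₂ (A₃ A₄)): 8×9 by 9×30 → 8×30, cost 8·9·30 = 2160; cumulative 7290
((A₂ (A₃ A₄)) A₅): 8×30 by 30×27 → 8×27, cost 8·30·27 = 6480; cumulative 13770
(((A₂ (A₃ A₄)) A₅) A₆): 8×27 by 27×16 → 8×16, cost 8·27·16 = 3456; cumulative 17226
(A₁ (((A₂ (A₃ A₄)) A₅) A₆)): 12×8 by 8×16 → 12×16, cost 12·8·16 = 1536; cumulative 18762
Total: 18762 scalar multiplications.

18762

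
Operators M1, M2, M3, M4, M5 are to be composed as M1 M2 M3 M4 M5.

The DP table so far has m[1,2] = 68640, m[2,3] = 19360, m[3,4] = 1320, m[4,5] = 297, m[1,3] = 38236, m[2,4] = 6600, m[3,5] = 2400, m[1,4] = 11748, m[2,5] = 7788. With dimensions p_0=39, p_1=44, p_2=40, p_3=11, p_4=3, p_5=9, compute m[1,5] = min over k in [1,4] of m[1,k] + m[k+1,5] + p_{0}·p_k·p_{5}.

12801

m[1,5] = min over k∈[1,4] of m[1,k]+m[k+1,5]+p_{0}·p_k·p_{5}.
k=1: 0 + 7788 + 39·44·9 = 23232; k=2: 68640 + 2400 + 39·40·9 = 85080; k=3: 38236 + 297 + 39·11·9 = 42394; k=4: 11748 + 0 + 39·3·9 = 12801.
Minimum: 12801 at k=4.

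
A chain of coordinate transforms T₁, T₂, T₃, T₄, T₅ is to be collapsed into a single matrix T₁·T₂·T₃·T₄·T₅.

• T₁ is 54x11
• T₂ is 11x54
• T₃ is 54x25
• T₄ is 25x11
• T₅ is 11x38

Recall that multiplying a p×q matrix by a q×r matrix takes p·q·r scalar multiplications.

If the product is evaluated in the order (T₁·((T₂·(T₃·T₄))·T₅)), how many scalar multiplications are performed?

(T₃·T₄): 54×25 by 25×11 → 54×11, cost 54·25·11 = 14850
(T₂·(T₃·T₄)): 11×54 by 54×11 → 11×11, cost 11·54·11 = 6534; cumulative 21384
((T₂·(T₃·T₄))·T₅): 11×11 by 11×38 → 11×38, cost 11·11·38 = 4598; cumulative 25982
(T₁·((T₂·(T₃·T₄))·T₅)): 54×11 by 11×38 → 54×38, cost 54·11·38 = 22572; cumulative 48554
Total: 48554 scalar multiplications.

48554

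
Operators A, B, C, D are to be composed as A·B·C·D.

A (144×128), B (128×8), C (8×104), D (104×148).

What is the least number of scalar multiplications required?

Adjacent pairs: AB = 144·128·8 = 147456; BC = 128·8·104 = 106496; CD = 8·104·148 = 123136.
Length 3: A..C: k=1: 0+106496+144·128·104=2023424; k=2: 147456+0+144·8·104=267264 → min 267264 | B..D: k=2: 0+123136+128·8·148=274688; k=3: 106496+0+128·104·148=2076672 → min 274688.
Length 4: A..D: k=1: 0+274688+144·128·148=3002624; k=2: 147456+123136+144·8·148=441088; k=3: 267264+0+144·104·148=2483712 → min 441088.
Optimal order: ((A·B)·(C·D)) with cost 441088.

441088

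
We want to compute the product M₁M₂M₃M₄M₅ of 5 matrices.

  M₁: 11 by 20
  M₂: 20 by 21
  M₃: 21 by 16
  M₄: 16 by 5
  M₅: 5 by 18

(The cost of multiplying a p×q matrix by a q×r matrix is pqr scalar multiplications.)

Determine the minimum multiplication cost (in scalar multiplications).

Adjacent pairs: M₁M₂ = 11·20·21 = 4620; M₂M₃ = 20·21·16 = 6720; M₃M₄ = 21·16·5 = 1680; M₄M₅ = 16·5·18 = 1440.
Length 3: M₁..M₃: k=1: 0+6720+11·20·16=10240; k=2: 4620+0+11·21·16=8316 → min 8316 | M₂..M₄: k=2: 0+1680+20·21·5=3780; k=3: 6720+0+20·16·5=8320 → min 3780 | M₃..M₅: k=3: 0+1440+21·16·18=7488; k=4: 1680+0+21·5·18=3570 → min 3570.
Length 4: M₁..M₄: k=1: 0+3780+11·20·5=4880; k=2: 4620+1680+11·21·5=7455; k=3: 8316+0+11·16·5=9196 → min 4880 | M₂..M₅: k=2: 0+3570+20·21·18=11130; k=3: 6720+1440+20·16·18=13920; k=4: 3780+0+20·5·18=5580 → min 5580.
Length 5: M₁..M₅: k=1: 0+5580+11·20·18=9540; k=2: 4620+3570+11·21·18=12348; k=3: 8316+1440+11·16·18=12924; k=4: 4880+0+11·5·18=5870 → min 5870.
Optimal order: ((M₁(M₂(M₃M₄)))M₅) with cost 5870.

5870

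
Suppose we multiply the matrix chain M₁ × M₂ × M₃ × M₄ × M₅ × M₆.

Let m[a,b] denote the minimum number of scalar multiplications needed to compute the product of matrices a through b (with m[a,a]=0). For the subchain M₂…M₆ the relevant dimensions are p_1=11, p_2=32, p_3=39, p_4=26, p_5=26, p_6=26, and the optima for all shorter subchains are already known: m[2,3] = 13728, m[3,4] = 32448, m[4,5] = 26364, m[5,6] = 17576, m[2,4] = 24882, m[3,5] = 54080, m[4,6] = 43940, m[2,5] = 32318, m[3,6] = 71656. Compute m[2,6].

m[2,6] = min over k∈[2,5] of m[2,k]+m[k+1,6]+p_{1}·p_k·p_{6}.
k=2: 0 + 71656 + 11·32·26 = 80808; k=3: 13728 + 43940 + 11·39·26 = 68822; k=4: 24882 + 17576 + 11·26·26 = 49894; k=5: 32318 + 0 + 11·26·26 = 39754.
Minimum: 39754 at k=5.

39754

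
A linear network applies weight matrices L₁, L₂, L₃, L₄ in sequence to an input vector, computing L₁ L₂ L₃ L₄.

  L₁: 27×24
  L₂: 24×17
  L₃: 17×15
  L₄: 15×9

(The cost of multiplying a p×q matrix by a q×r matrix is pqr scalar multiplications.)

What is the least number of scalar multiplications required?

11799

Adjacent pairs: L₁L₂ = 27·24·17 = 11016; L₂L₃ = 24·17·15 = 6120; L₃L₄ = 17·15·9 = 2295.
Length 3: L₁..L₃: k=1: 0+6120+27·24·15=15840; k=2: 11016+0+27·17·15=17901 → min 15840 | L₂..L₄: k=2: 0+2295+24·17·9=5967; k=3: 6120+0+24·15·9=9360 → min 5967.
Length 4: L₁..L₄: k=1: 0+5967+27·24·9=11799; k=2: 11016+2295+27·17·9=17442; k=3: 15840+0+27·15·9=19485 → min 11799.
Optimal order: (L₁ (L₂ (L₃ L₄))) with cost 11799.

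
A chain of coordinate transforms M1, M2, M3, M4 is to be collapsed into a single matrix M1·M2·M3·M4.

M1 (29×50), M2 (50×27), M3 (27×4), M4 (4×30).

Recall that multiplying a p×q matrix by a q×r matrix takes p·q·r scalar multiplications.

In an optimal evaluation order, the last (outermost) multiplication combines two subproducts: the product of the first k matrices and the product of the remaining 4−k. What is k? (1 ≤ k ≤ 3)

Adjacent pairs: M1M2 = 29·50·27 = 39150; M2M3 = 50·27·4 = 5400; M3M4 = 27·4·30 = 3240.
Length 3: M1..M3: k=1: 0+5400+29·50·4=11200; k=2: 39150+0+29·27·4=42282 → min 11200 | M2..M4: k=2: 0+3240+50·27·30=43740; k=3: 5400+0+50·4·30=11400 → min 11400.
Top-level splits: k=1: (M1..M1)·(M2..M4) → 0+11400+29·50·30 = 54900; k=2: (M1..M2)·(M3..M4) → 39150+3240+29·27·30 = 65880; k=3: (M1..M3)·(M4..M4) → 11200+0+29·4·30 = 14680.
Best split is after M3, i.e. k = 3.

3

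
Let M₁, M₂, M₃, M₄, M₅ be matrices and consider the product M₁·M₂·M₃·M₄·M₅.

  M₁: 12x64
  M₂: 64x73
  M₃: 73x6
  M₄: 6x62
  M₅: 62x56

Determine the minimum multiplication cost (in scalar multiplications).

57504

Adjacent pairs: M₁M₂ = 12·64·73 = 56064; M₂M₃ = 64·73·6 = 28032; M₃M₄ = 73·6·62 = 27156; M₄M₅ = 6·62·56 = 20832.
Length 3: M₁..M₃: k=1: 0+28032+12·64·6=32640; k=2: 56064+0+12·73·6=61320 → min 32640 | M₂..M₄: k=2: 0+27156+64·73·62=316820; k=3: 28032+0+64·6·62=51840 → min 51840 | M₃..M₅: k=3: 0+20832+73·6·56=45360; k=4: 27156+0+73·62·56=280612 → min 45360.
Length 4: M₁..M₄: k=1: 0+51840+12·64·62=99456; k=2: 56064+27156+12·73·62=137532; k=3: 32640+0+12·6·62=37104 → min 37104 | M₂..M₅: k=2: 0+45360+64·73·56=306992; k=3: 28032+20832+64·6·56=70368; k=4: 51840+0+64·62·56=274048 → min 70368.
Length 5: M₁..M₅: k=1: 0+70368+12·64·56=113376; k=2: 56064+45360+12·73·56=150480; k=3: 32640+20832+12·6·56=57504; k=4: 37104+0+12·62·56=78768 → min 57504.
Optimal order: ((M₁·(M₂·M₃))·(M₄·M₅)) with cost 57504.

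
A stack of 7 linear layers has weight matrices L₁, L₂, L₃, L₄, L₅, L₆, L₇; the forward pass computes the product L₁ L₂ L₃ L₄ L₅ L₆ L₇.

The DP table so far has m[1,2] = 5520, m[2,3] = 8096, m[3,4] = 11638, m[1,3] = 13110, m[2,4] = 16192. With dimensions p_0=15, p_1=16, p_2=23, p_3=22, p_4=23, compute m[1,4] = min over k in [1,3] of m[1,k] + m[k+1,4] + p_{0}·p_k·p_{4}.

20700

m[1,4] = min over k∈[1,3] of m[1,k]+m[k+1,4]+p_{0}·p_k·p_{4}.
k=1: 0 + 16192 + 15·16·23 = 21712; k=2: 5520 + 11638 + 15·23·23 = 25093; k=3: 13110 + 0 + 15·22·23 = 20700.
Minimum: 20700 at k=3.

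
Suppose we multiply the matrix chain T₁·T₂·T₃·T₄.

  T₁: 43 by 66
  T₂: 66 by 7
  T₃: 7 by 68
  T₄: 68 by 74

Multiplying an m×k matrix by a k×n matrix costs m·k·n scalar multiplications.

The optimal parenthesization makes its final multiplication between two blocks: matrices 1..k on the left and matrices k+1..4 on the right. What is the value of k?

2

Adjacent pairs: T₁T₂ = 43·66·7 = 19866; T₂T₃ = 66·7·68 = 31416; T₃T₄ = 7·68·74 = 35224.
Length 3: T₁..T₃: k=1: 0+31416+43·66·68=224400; k=2: 19866+0+43·7·68=40334 → min 40334 | T₂..T₄: k=2: 0+35224+66·7·74=69412; k=3: 31416+0+66·68·74=363528 → min 69412.
Top-level splits: k=1: (T₁..T₁)·(T₂..T₄) → 0+69412+43·66·74 = 279424; k=2: (T₁..T₂)·(T₃..T₄) → 19866+35224+43·7·74 = 77364; k=3: (T₁..T₃)·(T₄..T₄) → 40334+0+43·68·74 = 256710.
Best split is after T₂, i.e. k = 2.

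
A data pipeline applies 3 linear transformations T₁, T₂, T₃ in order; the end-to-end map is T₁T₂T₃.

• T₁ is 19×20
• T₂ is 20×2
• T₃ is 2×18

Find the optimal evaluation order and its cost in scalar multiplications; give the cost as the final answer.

1444

(T₁(T₂T₃)): cost 7560.
((T₁T₂)T₃): cost 1444.
Optimal: ((T₁T₂)T₃) with cost 1444.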